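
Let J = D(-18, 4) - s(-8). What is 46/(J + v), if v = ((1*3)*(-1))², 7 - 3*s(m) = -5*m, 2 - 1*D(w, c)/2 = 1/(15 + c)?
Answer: 437/227 ≈ 1.9251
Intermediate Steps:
D(w, c) = 4 - 2/(15 + c)
s(m) = 7/3 + 5*m/3 (s(m) = 7/3 - (-5)*m/3 = 7/3 + 5*m/3)
J = 283/19 (J = 2*(29 + 2*4)/(15 + 4) - (7/3 + (5/3)*(-8)) = 2*(29 + 8)/19 - (7/3 - 40/3) = 2*(1/19)*37 - 1*(-11) = 74/19 + 11 = 283/19 ≈ 14.895)
v = 9 (v = (3*(-1))² = (-3)² = 9)
46/(J + v) = 46/(283/19 + 9) = 46/(454/19) = (19/454)*46 = 437/227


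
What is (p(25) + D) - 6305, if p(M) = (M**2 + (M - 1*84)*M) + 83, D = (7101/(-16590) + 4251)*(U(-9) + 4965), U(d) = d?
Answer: 8318211262/395 ≈ 2.1059e+7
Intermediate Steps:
D = 8321004702/395 (D = (7101/(-16590) + 4251)*(-9 + 4965) = (7101*(-1/16590) + 4251)*4956 = (-2367/5530 + 4251)*4956 = (23505663/5530)*4956 = 8321004702/395 ≈ 2.1066e+7)
p(M) = 83 + M**2 + M*(-84 + M) (p(M) = (M**2 + (M - 84)*M) + 83 = (M**2 + (-84 + M)*M) + 83 = (M**2 + M*(-84 + M)) + 83 = 83 + M**2 + M*(-84 + M))
(p(25) + D) - 6305 = ((83 - 84*25 + 2*25**2) + 8321004702/395) - 6305 = ((83 - 2100 + 2*625) + 8321004702/395) - 6305 = ((83 - 2100 + 1250) + 8321004702/395) - 6305 = (-767 + 8321004702/395) - 6305 = 8320701737/395 - 6305 = 8318211262/395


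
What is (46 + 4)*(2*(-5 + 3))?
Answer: -200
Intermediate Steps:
(46 + 4)*(2*(-5 + 3)) = 50*(2*(-2)) = 50*(-4) = -200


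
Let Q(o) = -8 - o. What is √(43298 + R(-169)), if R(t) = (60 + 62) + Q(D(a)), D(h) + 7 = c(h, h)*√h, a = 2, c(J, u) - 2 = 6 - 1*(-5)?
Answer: √(43419 - 13*√2) ≈ 208.33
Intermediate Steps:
c(J, u) = 13 (c(J, u) = 2 + (6 - 1*(-5)) = 2 + (6 + 5) = 2 + 11 = 13)
D(h) = -7 + 13*√h
R(t) = 121 - 13*√2 (R(t) = (60 + 62) + (-8 - (-7 + 13*√2)) = 122 + (-8 + (7 - 13*√2)) = 122 + (-1 - 13*√2) = 121 - 13*√2)
√(43298 + R(-169)) = √(43298 + (121 - 13*√2)) = √(43419 - 13*√2)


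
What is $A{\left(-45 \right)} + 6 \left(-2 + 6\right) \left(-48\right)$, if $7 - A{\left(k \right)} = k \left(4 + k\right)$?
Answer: $-2990$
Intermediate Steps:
$A{\left(k \right)} = 7 - k \left(4 + k\right)$
$A{\left(-45 \right)} + 6 \left(-2 + 6\right) \left(-48\right) = \left(7 - \left(-45\right)^{2} - -180\right) + 6 \left(-2 + 6\right) \left(-48\right) = \left(7 - 2025 + 180\right) + 6 \cdot 4 \left(-48\right) = \left(7 - 2025 + 180\right) + 24 \left(-48\right) = -1838 - 1152 = -2990$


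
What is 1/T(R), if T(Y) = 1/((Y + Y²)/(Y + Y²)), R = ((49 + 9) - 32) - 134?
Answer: 1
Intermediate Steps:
R = -108 (R = (58 - 32) - 134 = 26 - 134 = -108)
T(Y) = 1 (T(Y) = 1/1 = 1)
1/T(R) = 1/1 = 1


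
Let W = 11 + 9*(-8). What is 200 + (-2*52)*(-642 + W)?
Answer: 73312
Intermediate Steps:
W = -61 (W = 11 - 72 = -61)
200 + (-2*52)*(-642 + W) = 200 + (-2*52)*(-642 - 61) = 200 - 104*(-703) = 200 + 73112 = 73312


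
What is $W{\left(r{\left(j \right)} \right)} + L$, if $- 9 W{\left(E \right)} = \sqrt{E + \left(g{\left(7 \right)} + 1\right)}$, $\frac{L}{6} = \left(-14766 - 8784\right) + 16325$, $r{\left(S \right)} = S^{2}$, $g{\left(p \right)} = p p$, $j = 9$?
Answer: $-43350 - \frac{\sqrt{131}}{9} \approx -43351.0$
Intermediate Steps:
$g{\left(p \right)} = p^{2}$
$L = -43350$ ($L = 6 \left(\left(-14766 - 8784\right) + 16325\right) = 6 \left(-23550 + 16325\right) = 6 \left(-7225\right) = -43350$)
$W{\left(E \right)} = - \frac{\sqrt{50 + E}}{9}$ ($W{\left(E \right)} = - \frac{\sqrt{E + \left(7^{2} + 1\right)}}{9} = - \frac{\sqrt{E + \left(49 + 1\right)}}{9} = - \frac{\sqrt{E + 50}}{9} = - \frac{\sqrt{50 + E}}{9}$)
$W{\left(r{\left(j \right)} \right)} + L = - \frac{\sqrt{50 + 9^{2}}}{9} - 43350 = - \frac{\sqrt{50 + 81}}{9} - 43350 = - \frac{\sqrt{131}}{9} - 43350 = -43350 - \frac{\sqrt{131}}{9}$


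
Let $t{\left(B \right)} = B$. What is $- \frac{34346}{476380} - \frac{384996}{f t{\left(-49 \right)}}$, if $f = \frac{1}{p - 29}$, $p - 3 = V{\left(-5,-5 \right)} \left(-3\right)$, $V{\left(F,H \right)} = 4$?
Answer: $- \frac{3484684336597}{11671310} \approx -2.9857 \cdot 10^{5}$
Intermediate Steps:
$p = -9$ ($p = 3 + 4 \left(-3\right) = 3 - 12 = -9$)
$f = - \frac{1}{38}$ ($f = \frac{1}{-9 - 29} = \frac{1}{-38} = - \frac{1}{38} \approx -0.026316$)
$- \frac{34346}{476380} - \frac{384996}{f t{\left(-49 \right)}} = - \frac{34346}{476380} - \frac{384996}{\left(- \frac{1}{38}\right) \left(-49\right)} = \left(-34346\right) \frac{1}{476380} - \frac{384996}{\frac{49}{38}} = - \frac{17173}{238190} - \frac{14629848}{49} = - \frac{3484684336597}{11671310}$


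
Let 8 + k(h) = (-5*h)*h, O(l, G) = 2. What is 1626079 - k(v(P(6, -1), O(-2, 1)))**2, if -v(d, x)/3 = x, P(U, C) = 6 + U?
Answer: 1590735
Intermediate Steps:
v(d, x) = -3*x
k(h) = -8 - 5*h**2 (k(h) = -8 + (-5*h)*h = -8 - 5*h**2)
1626079 - k(v(P(6, -1), O(-2, 1)))**2 = 1626079 - (-8 - 5*(-3*2)**2)**2 = 1626079 - (-8 - 5*(-6)**2)**2 = 1626079 - (-8 - 5*36)**2 = 1626079 - (-8 - 180)**2 = 1626079 - 1*(-188)**2 = 1626079 - 1*35344 = 1626079 - 35344 = 1590735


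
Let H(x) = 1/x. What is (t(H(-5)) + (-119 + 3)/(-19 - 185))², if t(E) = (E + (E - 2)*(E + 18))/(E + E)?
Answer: 636906169/65025 ≈ 9794.8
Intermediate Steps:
t(E) = (E + (-2 + E)*(18 + E))/(2*E) (t(E) = (E + (-2 + E)*(18 + E))/((2*E)) = (E + (-2 + E)*(18 + E))*(1/(2*E)) = (E + (-2 + E)*(18 + E))/(2*E))
(t(H(-5)) + (-119 + 3)/(-19 - 185))² = ((-36 + (17 + 1/(-5))/(-5))/(2*(1/(-5))) + (-119 + 3)/(-19 - 185))² = ((-36 - (17 - ⅕)/5)/(2*(-⅕)) - 116/(-204))² = ((½)*(-5)*(-36 - ⅕*84/5) - 116*(-1/204))² = ((½)*(-5)*(-36 - 84/25) + 29/51)² = ((½)*(-5)*(-984/25) + 29/51)² = (492/5 + 29/51)² = (25237/255)² = 636906169/65025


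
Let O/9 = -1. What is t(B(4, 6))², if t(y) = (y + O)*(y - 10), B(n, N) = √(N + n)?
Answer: 13610 - 3800*√10 ≈ 1593.3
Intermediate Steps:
O = -9 (O = 9*(-1) = -9)
t(y) = (-10 + y)*(-9 + y) (t(y) = (y - 9)*(y - 10) = (-9 + y)*(-10 + y) = (-10 + y)*(-9 + y))
t(B(4, 6))² = (90 + (√(6 + 4))² - 19*√(6 + 4))² = (90 + (√10)² - 19*√10)² = (90 + 10 - 19*√10)² = (100 - 19*√10)²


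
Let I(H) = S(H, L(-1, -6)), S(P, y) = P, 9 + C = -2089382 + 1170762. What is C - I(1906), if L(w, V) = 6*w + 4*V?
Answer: -920535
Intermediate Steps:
L(w, V) = 4*V + 6*w
C = -918629 (C = -9 + (-2089382 + 1170762) = -9 - 918620 = -918629)
I(H) = H
C - I(1906) = -918629 - 1*1906 = -918629 - 1906 = -920535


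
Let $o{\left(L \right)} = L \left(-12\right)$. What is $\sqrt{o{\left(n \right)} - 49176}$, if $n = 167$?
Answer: $2 i \sqrt{12795} \approx 226.23 i$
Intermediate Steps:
$o{\left(L \right)} = - 12 L$
$\sqrt{o{\left(n \right)} - 49176} = \sqrt{\left(-12\right) 167 - 49176} = \sqrt{-2004 - 49176} = \sqrt{-51180} = 2 i \sqrt{12795}$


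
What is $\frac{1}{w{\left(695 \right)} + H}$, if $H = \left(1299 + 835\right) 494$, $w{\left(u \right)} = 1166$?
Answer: $\frac{1}{1055362} \approx 9.4754 \cdot 10^{-7}$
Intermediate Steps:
$H = 1054196$ ($H = 2134 \cdot 494 = 1054196$)
$\frac{1}{w{\left(695 \right)} + H} = \frac{1}{1166 + 1054196} = \frac{1}{1055362}$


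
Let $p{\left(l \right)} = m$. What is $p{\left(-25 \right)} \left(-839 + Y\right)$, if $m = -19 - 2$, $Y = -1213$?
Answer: $43092$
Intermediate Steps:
$m = -21$ ($m = -19 - 2 = -21$)
$p{\left(l \right)} = -21$
$p{\left(-25 \right)} \left(-839 + Y\right) = - 21 \left(-839 - 1213\right) = \left(-21\right) \left(-2052\right) = 43092$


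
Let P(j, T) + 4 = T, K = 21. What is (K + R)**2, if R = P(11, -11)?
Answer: 36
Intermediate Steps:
P(j, T) = -4 + T
R = -15 (R = -4 - 11 = -15)
(K + R)**2 = (21 - 15)**2 = 6**2 = 36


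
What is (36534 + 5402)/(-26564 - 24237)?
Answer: -41936/50801 ≈ -0.82550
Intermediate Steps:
(36534 + 5402)/(-26564 - 24237) = 41936/(-50801) = 41936*(-1/50801) = -41936/50801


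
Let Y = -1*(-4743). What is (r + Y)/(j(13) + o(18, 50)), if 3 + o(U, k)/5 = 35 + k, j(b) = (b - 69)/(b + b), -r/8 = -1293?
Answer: 196131/5302 ≈ 36.992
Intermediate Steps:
r = 10344 (r = -8*(-1293) = 10344)
j(b) = (-69 + b)/(2*b) (j(b) = (-69 + b)/((2*b)) = (-69 + b)*(1/(2*b)) = (-69 + b)/(2*b))
o(U, k) = 160 + 5*k (o(U, k) = -15 + 5*(35 + k) = -15 + (175 + 5*k) = 160 + 5*k)
Y = 4743
(r + Y)/(j(13) + o(18, 50)) = (10344 + 4743)/((½)*(-69 + 13)/13 + (160 + 5*50)) = 15087/((½)*(1/13)*(-56) + (160 + 250)) = 15087/(-28/13 + 410) = 15087/(5302/13) = 15087*(13/5302) = 196131/5302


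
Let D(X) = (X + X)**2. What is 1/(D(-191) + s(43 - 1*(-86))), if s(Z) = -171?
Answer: 1/145753 ≈ 6.8609e-6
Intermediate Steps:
D(X) = 4*X**2 (D(X) = (2*X)**2 = 4*X**2)
1/(D(-191) + s(43 - 1*(-86))) = 1/(4*(-191)**2 - 171) = 1/(4*36481 - 171) = 1/(145924 - 171) = 1/145753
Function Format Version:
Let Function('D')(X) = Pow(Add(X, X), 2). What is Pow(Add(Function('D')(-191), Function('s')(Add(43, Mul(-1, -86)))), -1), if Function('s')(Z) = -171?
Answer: Rational(1, 145753) ≈ 6.8609e-6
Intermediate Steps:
Function('D')(X) = Mul(4, Pow(X, 2)) (Function('D')(X) = Pow(Mul(2, X), 2) = Mul(4, Pow(X, 2)))
Pow(Add(Function('D')(-191), Function('s')(Add(43, Mul(-1, -86)))), -1) = Pow(Add(Mul(4, Pow(-191, 2)), -171), -1) = Pow(Add(Mul(4, 36481), -171), -1) = Pow(Add(145924, -171), -1) = Pow(145753, -1) = Rational(1, 145753)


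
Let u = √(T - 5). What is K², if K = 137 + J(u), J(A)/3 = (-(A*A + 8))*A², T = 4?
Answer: 24964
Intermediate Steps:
u = I (u = √(4 - 5) = √(-1) = I ≈ 1.0*I)
J(A) = 3*A²*(-8 - A²) (J(A) = 3*((-(A*A + 8))*A²) = 3*((-(A² + 8))*A²) = 3*((-(8 + A²))*A²) = 3*((-8 - A²)*A²) = 3*(A²*(-8 - A²)) = 3*A²*(-8 - A²))
K = 158 (K = 137 + 3*I²*(-8 - I²) = 137 + 3*(-1)*(-8 - 1*(-1)) = 137 + 3*(-1)*(-8 + 1) = 137 + 3*(-1)*(-7) = 137 + 21 = 158)
K² = 158² = 24964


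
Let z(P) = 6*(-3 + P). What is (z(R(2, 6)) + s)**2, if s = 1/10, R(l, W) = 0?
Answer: 32041/100 ≈ 320.41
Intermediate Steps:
z(P) = -18 + 6*P
s = 1/10 ≈ 0.10000
(z(R(2, 6)) + s)**2 = ((-18 + 6*0) + 1/10)**2 = ((-18 + 0) + 1/10)**2 = (-18 + 1/10)**2 = (-179/10)**2 = 32041/100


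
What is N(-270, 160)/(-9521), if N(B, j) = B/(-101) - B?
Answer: -27540/961621 ≈ -0.028639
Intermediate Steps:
N(B, j) = -102*B/101 (N(B, j) = B*(-1/101) - B = -B/101 - B = -102*B/101)
N(-270, 160)/(-9521) = -102/101*(-270)/(-9521) = (27540/101)*(-1/9521) = -27540/961621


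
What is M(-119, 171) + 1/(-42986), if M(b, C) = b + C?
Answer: 2235271/42986 ≈ 52.000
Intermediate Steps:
M(b, C) = C + b
M(-119, 171) + 1/(-42986) = (171 - 119) + 1/(-42986) = 52 - 1/42986 = 2235271/42986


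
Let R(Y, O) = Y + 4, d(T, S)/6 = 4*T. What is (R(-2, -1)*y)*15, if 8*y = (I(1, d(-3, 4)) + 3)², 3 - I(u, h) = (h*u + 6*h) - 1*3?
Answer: 3947535/4 ≈ 9.8688e+5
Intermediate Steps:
d(T, S) = 24*T (d(T, S) = 6*(4*T) = 24*T)
I(u, h) = 6 - 6*h - h*u (I(u, h) = 3 - ((h*u + 6*h) - 1*3) = 3 - ((6*h + h*u) - 3) = 3 - (-3 + 6*h + h*u) = 3 + (3 - 6*h - h*u) = 6 - 6*h - h*u)
R(Y, O) = 4 + Y
y = 263169/8 (y = ((6 - 144*(-3) - 1*24*(-3)*1) + 3)²/8 = ((6 - 6*(-72) - 1*(-72)*1) + 3)²/8 = ((6 + 432 + 72) + 3)²/8 = (510 + 3)²/8 = (⅛)*513² = (⅛)*263169 = 263169/8 ≈ 32896.)
(R(-2, -1)*y)*15 = ((4 - 2)*(263169/8))*15 = (2*(263169/8))*15 = (263169/4)*15 = 3947535/4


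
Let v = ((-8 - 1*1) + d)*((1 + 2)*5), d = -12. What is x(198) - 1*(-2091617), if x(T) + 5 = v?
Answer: 2091297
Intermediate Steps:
v = -315 (v = ((-8 - 1*1) - 12)*((1 + 2)*5) = ((-8 - 1) - 12)*(3*5) = (-9 - 12)*15 = -21*15 = -315)
x(T) = -320 (x(T) = -5 - 315 = -320)
x(198) - 1*(-2091617) = -320 - 1*(-2091617) = -320 + 2091617 = 2091297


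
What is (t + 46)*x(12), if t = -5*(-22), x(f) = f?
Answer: 1872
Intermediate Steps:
t = 110
(t + 46)*x(12) = (110 + 46)*12 = 156*12 = 1872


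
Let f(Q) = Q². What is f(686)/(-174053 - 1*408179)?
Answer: -16807/20794 ≈ -0.80826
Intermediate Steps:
f(686)/(-174053 - 1*408179) = 686²/(-174053 - 1*408179) = 470596/(-174053 - 408179) = 470596/(-582232) = 470596*(-1/582232) = -16807/20794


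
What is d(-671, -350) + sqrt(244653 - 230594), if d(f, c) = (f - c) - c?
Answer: 29 + sqrt(14059) ≈ 147.57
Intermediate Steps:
d(f, c) = f - 2*c
d(-671, -350) + sqrt(244653 - 230594) = (-671 - 2*(-350)) + sqrt(244653 - 230594) = (-671 + 700) + sqrt(14059) = 29 + sqrt(14059)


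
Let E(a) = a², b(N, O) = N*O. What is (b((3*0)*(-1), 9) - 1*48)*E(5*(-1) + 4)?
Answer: -48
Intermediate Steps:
(b((3*0)*(-1), 9) - 1*48)*E(5*(-1) + 4) = (((3*0)*(-1))*9 - 1*48)*(5*(-1) + 4)² = ((0*(-1))*9 - 48)*(-5 + 4)² = (0*9 - 48)*(-1)² = (0 - 48)*1 = -48*1 = -48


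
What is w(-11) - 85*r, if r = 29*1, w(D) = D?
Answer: -2476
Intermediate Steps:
r = 29
w(-11) - 85*r = -11 - 85*29 = -11 - 2465 = -2476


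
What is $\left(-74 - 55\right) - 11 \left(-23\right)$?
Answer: $124$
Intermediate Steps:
$\left(-74 - 55\right) - 11 \left(-23\right) = \left(-74 - 55\right) - -253 = -129 + 253 = 124$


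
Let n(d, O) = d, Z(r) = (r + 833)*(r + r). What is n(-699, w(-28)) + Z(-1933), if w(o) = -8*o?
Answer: 4251901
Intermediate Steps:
Z(r) = 2*r*(833 + r) (Z(r) = (833 + r)*(2*r) = 2*r*(833 + r))
n(-699, w(-28)) + Z(-1933) = -699 + 2*(-1933)*(833 - 1933) = -699 + 2*(-1933)*(-1100) = -699 + 4252600 = 4251901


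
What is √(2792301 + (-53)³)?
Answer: 4*√165214 ≈ 1625.9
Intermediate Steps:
√(2792301 + (-53)³) = √(2792301 - 148877) = √2643424 = 4*√165214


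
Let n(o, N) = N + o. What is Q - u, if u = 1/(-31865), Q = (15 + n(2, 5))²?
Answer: 15422661/31865 ≈ 484.00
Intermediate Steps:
Q = 484 (Q = (15 + (5 + 2))² = (15 + 7)² = 22² = 484)
u = -1/31865 ≈ -3.1382e-5
Q - u = 484 - 1*(-1/31865) = 484 + 1/31865 = 15422661/31865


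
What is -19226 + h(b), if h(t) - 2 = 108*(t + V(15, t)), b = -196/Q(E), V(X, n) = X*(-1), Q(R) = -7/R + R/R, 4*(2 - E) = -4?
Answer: -4968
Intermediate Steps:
E = 3 (E = 2 - 1/4*(-4) = 2 + 1 = 3)
Q(R) = 1 - 7/R (Q(R) = -7/R + 1 = 1 - 7/R)
V(X, n) = -X
b = 147 (b = -196*3/(-7 + 3) = -196/((1/3)*(-4)) = -196/(-4/3) = -196*(-3/4) = 147)
h(t) = -1618 + 108*t (h(t) = 2 + 108*(t - 1*15) = 2 + 108*(t - 15) = 2 + 108*(-15 + t) = 2 + (-1620 + 108*t) = -1618 + 108*t)
-19226 + h(b) = -19226 + (-1618 + 108*147) = -19226 + (-1618 + 15876) = -19226 + 14258 = -4968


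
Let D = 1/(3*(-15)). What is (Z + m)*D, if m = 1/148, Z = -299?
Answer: 44251/6660 ≈ 6.6443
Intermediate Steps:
D = -1/45 (D = 1/(-45) = -1/45 ≈ -0.022222)
m = 1/148 ≈ 0.0067568
(Z + m)*D = (-299 + 1/148)*(-1/45) = -44251/148*(-1/45) = 44251/6660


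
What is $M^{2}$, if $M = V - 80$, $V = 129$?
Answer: $2401$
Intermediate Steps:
$M = 49$ ($M = 129 - 80 = 49$)
$M^{2} = 49^{2} = 2401$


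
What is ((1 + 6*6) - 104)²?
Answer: 4489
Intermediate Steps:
((1 + 6*6) - 104)² = ((1 + 36) - 104)² = (37 - 104)² = (-67)² = 4489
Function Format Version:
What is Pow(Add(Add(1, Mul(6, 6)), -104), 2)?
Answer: 4489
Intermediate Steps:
Pow(Add(Add(1, Mul(6, 6)), -104), 2) = Pow(Add(Add(1, 36), -104), 2) = Pow(Add(37, -104), 2) = Pow(-67, 2) = 4489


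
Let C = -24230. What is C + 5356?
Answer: -18874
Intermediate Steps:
C + 5356 = -24230 + 5356 = -18874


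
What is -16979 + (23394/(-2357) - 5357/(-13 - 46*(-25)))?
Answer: -45541400338/2679909 ≈ -16994.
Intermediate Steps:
-16979 + (23394/(-2357) - 5357/(-13 - 46*(-25))) = -16979 + (23394*(-1/2357) - 5357/(-13 + 1150)) = -16979 + (-23394/2357 - 5357/1137) = -16979 - 39225427/2679909 = -45541400338/2679909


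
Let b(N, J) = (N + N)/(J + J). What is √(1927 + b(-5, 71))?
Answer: 2*√2428413/71 ≈ 43.897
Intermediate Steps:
b(N, J) = N/J (b(N, J) = (2*N)/((2*J)) = (2*N)*(1/(2*J)) = N/J)
√(1927 + b(-5, 71)) = √(1927 - 5/71) = √(136812/71) = 2*√2428413/71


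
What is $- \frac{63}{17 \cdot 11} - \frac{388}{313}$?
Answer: $- \frac{92275}{58531} \approx -1.5765$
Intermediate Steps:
$- \frac{63}{17 \cdot 11} - \frac{388}{313} = - \frac{63}{187} - \frac{388}{313} = - \frac{92275}{58531}$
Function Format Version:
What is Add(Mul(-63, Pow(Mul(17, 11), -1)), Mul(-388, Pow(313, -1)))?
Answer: Rational(-92275, 58531) ≈ -1.5765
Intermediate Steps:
Add(Mul(-63, Pow(Mul(17, 11), -1)), Mul(-388, Pow(313, -1))) = Add(Mul(-63, Pow(187, -1)), Mul(-388, Rational(1, 313))) = Add(Mul(-63, Rational(1, 187)), Rational(-388, 313)) = Add(Rational(-63, 187), Rational(-388, 313)) = Rational(-92275, 58531)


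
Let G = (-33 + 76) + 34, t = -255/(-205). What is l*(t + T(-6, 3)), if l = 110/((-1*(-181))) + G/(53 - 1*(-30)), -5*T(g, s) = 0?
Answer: 1176417/615943 ≈ 1.9099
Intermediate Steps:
t = 51/41 (t = -255*(-1/205) = 51/41 ≈ 1.2439)
T(g, s) = 0 (T(g, s) = -⅕*0 = 0)
G = 77 (G = 43 + 34 = 77)
l = 23067/15023 (l = 110/((-1*(-181))) + 77/(53 - 1*(-30)) = 110/181 + 77/(53 + 30) = 110*(1/181) + 77/83 = 110/181 + 77*(1/83) = 110/181 + 77/83 = 23067/15023 ≈ 1.5354)
l*(t + T(-6, 3)) = 23067*(51/41 + 0)/15023 = (23067/15023)*(51/41) = 1176417/615943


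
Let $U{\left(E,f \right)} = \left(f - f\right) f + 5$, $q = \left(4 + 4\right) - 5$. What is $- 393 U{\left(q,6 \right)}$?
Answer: $-1965$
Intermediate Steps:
$q = 3$ ($q = 8 - 5 = 3$)
$U{\left(E,f \right)} = 5$ ($U{\left(E,f \right)} = 0 f + 5 = 0 + 5 = 5$)
$- 393 U{\left(q,6 \right)} = \left(-393\right) 5 = -1965$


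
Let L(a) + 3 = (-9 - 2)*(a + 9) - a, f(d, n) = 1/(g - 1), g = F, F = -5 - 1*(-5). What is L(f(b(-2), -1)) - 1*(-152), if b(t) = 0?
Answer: 62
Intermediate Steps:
F = 0 (F = -5 + 5 = 0)
g = 0
f(d, n) = -1 (f(d, n) = 1/(0 - 1) = 1/(-1) = -1)
L(a) = -102 - 12*a (L(a) = -3 + ((-9 - 2)*(a + 9) - a) = -3 + (-11*(9 + a) - a) = -3 + ((-99 - 11*a) - a) = -3 + (-99 - 12*a) = -102 - 12*a)
L(f(b(-2), -1)) - 1*(-152) = (-102 - 12*(-1)) - 1*(-152) = (-102 + 12) + 152 = -90 + 152 = 62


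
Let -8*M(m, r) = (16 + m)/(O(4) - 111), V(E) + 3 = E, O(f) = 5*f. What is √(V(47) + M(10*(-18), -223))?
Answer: √1449994/182 ≈ 6.6162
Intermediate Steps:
V(E) = -3 + E
M(m, r) = 2/91 + m/728 (M(m, r) = -(16 + m)/(8*(5*4 - 111)) = -(16 + m)/(8*(20 - 111)) = -(16 + m)/(8*(-91)) = -(16 + m)*(-1)/(8*91) = -(-16/91 - m/91)/8 = 2/91 + m/728)
√(V(47) + M(10*(-18), -223)) = √((-3 + 47) + (2/91 + (10*(-18))/728)) = √(44 + (2/91 + (1/728)*(-180))) = √(44 + (2/91 - 45/182)) = √(44 - 41/182) = √(7967/182) = √1449994/182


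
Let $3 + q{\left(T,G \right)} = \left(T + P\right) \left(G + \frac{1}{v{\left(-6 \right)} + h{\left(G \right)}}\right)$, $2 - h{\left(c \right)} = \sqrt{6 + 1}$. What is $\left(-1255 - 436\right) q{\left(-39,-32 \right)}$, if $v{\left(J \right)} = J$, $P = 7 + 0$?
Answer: $- \frac{15755047}{9} + \frac{54112 \sqrt{7}}{9} \approx -1.7347 \cdot 10^{6}$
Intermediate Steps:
$P = 7$
$h{\left(c \right)} = 2 - \sqrt{7}$ ($h{\left(c \right)} = 2 - \sqrt{6 + 1} = 2 - \sqrt{7}$)
$q{\left(T,G \right)} = -3 + \left(7 + T\right) \left(G + \frac{1}{-4 - \sqrt{7}}\right)$ ($q{\left(T,G \right)} = -3 + \left(T + 7\right) \left(G + \frac{1}{-6 + \left(2 - \sqrt{7}\right)}\right) = -3 + \left(7 + T\right) \left(G + \frac{1}{-4 - \sqrt{7}}\right)$)
$\left(-1255 - 436\right) q{\left(-39,-32 \right)} = \left(-1255 - 436\right) \left(- \frac{55}{9} + 7 \left(-32\right) - - \frac{52}{3} + \frac{7 \sqrt{7}}{9} - -1248 + \frac{1}{9} \left(-39\right) \sqrt{7}\right) = - 1691 \left(- \frac{55}{9} - 224 + \frac{52}{3} + \frac{7 \sqrt{7}}{9} + 1248 - \frac{13 \sqrt{7}}{3}\right) = - 1691 \left(\frac{9317}{9} - \frac{32 \sqrt{7}}{9}\right) = - \frac{15755047}{9} + \frac{54112 \sqrt{7}}{9}$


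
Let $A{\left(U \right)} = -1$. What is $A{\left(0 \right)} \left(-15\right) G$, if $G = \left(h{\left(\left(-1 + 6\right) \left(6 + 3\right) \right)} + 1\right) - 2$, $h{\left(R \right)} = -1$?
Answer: $-30$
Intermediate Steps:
$G = -2$ ($G = \left(-1 + 1\right) - 2 = 0 - 2 = -2$)
$A{\left(0 \right)} \left(-15\right) G = \left(-1\right) \left(-15\right) \left(-2\right) = 15 \left(-2\right) = -30$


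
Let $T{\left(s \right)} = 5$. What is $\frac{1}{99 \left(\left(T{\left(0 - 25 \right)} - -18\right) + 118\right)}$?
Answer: $\frac{1}{13959} \approx 7.1638 \cdot 10^{-5}$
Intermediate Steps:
$\frac{1}{99 \left(\left(T{\left(0 - 25 \right)} - -18\right) + 118\right)} = \frac{1}{99 \left(\left(5 - -18\right) + 118\right)} = \frac{1}{99 \left(\left(5 + 18\right) + 118\right)} = \frac{1}{99 \left(23 + 118\right)} = \frac{1}{99 \cdot 141} = \frac{1}{13959}$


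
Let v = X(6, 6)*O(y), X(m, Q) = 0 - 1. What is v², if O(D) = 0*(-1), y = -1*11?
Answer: 0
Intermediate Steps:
X(m, Q) = -1
y = -11
O(D) = 0
v = 0 (v = -1*0 = 0)
v² = 0² = 0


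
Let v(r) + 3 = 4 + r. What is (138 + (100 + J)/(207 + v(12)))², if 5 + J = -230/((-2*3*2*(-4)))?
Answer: 21363037921/1115136 ≈ 19157.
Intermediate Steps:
v(r) = 1 + r (v(r) = -3 + (4 + r) = 1 + r)
J = -235/24 (J = -5 - 230/((-2*3*2*(-4))) = -5 - 230/((-12*(-4))) = -5 - 230/((-2*(-24))) = -5 - 230/48 = -5 - 230*1/48 = -5 - 115/24 = -235/24 ≈ -9.7917)
(138 + (100 + J)/(207 + v(12)))² = (138 + (100 - 235/24)/(207 + (1 + 12)))² = (138 + 2165/(24*(207 + 13)))² = (138 + (2165/24)/220)² = (138 + (2165/24)*(1/220))² = (138 + 433/1056)² = (146161/1056)² = 21363037921/1115136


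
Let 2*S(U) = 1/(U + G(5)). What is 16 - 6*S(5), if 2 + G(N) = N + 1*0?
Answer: 125/8 ≈ 15.625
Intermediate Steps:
G(N) = -2 + N (G(N) = -2 + (N + 1*0) = -2 + (N + 0) = -2 + N)
S(U) = 1/(2*(3 + U)) (S(U) = 1/(2*(U + (-2 + 5))) = 1/(2*(U + 3)) = 1/(2*(3 + U)))
16 - 6*S(5) = 16 - 3/(3 + 5) = 16 - 3/8 = 125/8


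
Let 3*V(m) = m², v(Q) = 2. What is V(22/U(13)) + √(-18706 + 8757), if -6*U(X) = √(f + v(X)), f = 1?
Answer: 1936 + I*√9949 ≈ 1936.0 + 99.745*I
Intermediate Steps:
U(X) = -√3/6 (U(X) = -√(1 + 2)/6 = -√3/6)
V(m) = m²/3
V(22/U(13)) + √(-18706 + 8757) = (22/((-√3/6)))²/3 + √(-18706 + 8757) = (22*(-2*√3))²/3 + √(-9949) = (-44*√3)²/3 + I*√9949 = (⅓)*5808 + I*√9949 = 1936 + I*√9949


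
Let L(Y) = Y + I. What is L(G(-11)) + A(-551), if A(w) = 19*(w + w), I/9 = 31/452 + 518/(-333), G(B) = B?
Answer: -9474997/452 ≈ -20962.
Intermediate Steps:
I = -6049/452 (I = 9*(31/452 + 518/(-333)) = 9*(31*(1/452) + 518*(-1/333)) = 9*(31/452 - 14/9) = 9*(-6049/4068) = -6049/452 ≈ -13.383)
A(w) = 38*w (A(w) = 19*(2*w) = 38*w)
L(Y) = -6049/452 + Y (L(Y) = Y - 6049/452 = -6049/452 + Y)
L(G(-11)) + A(-551) = (-6049/452 - 11) + 38*(-551) = -11021/452 - 20938 = -9474997/452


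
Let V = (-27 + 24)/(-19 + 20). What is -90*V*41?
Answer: 11070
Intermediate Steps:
V = -3 (V = -3/1 = -3*1 = -3)
-90*V*41 = -90*(-3)*41 = 270*41 = 11070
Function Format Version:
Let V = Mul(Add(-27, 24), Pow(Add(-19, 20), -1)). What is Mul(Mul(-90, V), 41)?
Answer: 11070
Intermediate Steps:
V = -3 (V = Mul(-3, Pow(1, -1)) = Mul(-3, 1) = -3)
Mul(Mul(-90, V), 41) = Mul(Mul(-90, -3), 41) = Mul(270, 41) = 11070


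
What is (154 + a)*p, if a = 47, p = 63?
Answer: 12663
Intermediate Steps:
(154 + a)*p = (154 + 47)*63 = 201*63 = 12663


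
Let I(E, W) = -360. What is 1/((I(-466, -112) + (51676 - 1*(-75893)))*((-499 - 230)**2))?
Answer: 1/67604078169 ≈ 1.4792e-11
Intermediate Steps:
1/((I(-466, -112) + (51676 - 1*(-75893)))*((-499 - 230)**2)) = 1/((-360 + (51676 - 1*(-75893)))*((-499 - 230)**2)) = 1/((-360 + (51676 + 75893))*((-729)**2)) = 1/((-360 + 127569)*531441) = (1/531441)/127209 = (1/127209)*(1/531441) = 1/67604078169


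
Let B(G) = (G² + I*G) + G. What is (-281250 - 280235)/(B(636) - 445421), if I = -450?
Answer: 561485/326489 ≈ 1.7198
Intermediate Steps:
B(G) = G² - 449*G (B(G) = (G² - 450*G) + G = G² - 449*G)
(-281250 - 280235)/(B(636) - 445421) = (-281250 - 280235)/(636*(-449 + 636) - 445421) = -561485/(636*187 - 445421) = -561485/(118932 - 445421) = -561485/(-326489) = -561485*(-1/326489) = 561485/326489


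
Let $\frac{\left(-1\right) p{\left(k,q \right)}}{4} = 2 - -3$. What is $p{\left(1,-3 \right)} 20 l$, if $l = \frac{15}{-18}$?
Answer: $\frac{1000}{3} \approx 333.33$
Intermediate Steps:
$p{\left(k,q \right)} = -20$ ($p{\left(k,q \right)} = - 4 \left(2 - -3\right) = - 4 \left(2 + 3\right) = \left(-4\right) 5 = -20$)
$l = - \frac{5}{6}$ ($l = 15 \left(- \frac{1}{18}\right) = - \frac{5}{6} \approx -0.83333$)
$p{\left(1,-3 \right)} 20 l = \left(-20\right) 20 \left(- \frac{5}{6}\right) = \left(-400\right) \left(- \frac{5}{6}\right) = \frac{1000}{3}$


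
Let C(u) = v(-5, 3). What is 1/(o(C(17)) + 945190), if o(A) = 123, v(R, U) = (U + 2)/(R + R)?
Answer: 1/945313 ≈ 1.0579e-6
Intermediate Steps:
v(R, U) = (2 + U)/(2*R) (v(R, U) = (2 + U)/((2*R)) = (2 + U)*(1/(2*R)) = (2 + U)/(2*R))
C(u) = -1/2 (C(u) = (1/2)*(2 + 3)/(-5) = (1/2)*(-1/5)*5 = -1/2)
1/(o(C(17)) + 945190) = 1/(123 + 945190) = 1/945313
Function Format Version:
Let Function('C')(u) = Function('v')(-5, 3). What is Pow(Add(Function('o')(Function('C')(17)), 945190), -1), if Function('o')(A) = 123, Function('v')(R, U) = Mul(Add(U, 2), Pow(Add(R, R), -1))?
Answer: Rational(1, 945313) ≈ 1.0579e-6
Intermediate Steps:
Function('v')(R, U) = Mul(Rational(1, 2), Pow(R, -1), Add(2, U)) (Function('v')(R, U) = Mul(Add(2, U), Pow(Mul(2, R), -1)) = Mul(Add(2, U), Mul(Rational(1, 2), Pow(R, -1))) = Mul(Rational(1, 2), Pow(R, -1), Add(2, U)))
Function('C')(u) = Rational(-1, 2) (Function('C')(u) = Mul(Rational(1, 2), Pow(-5, -1), Add(2, 3)) = Mul(Rational(1, 2), Rational(-1, 5), 5) = Rational(-1, 2))
Pow(Add(Function('o')(Function('C')(17)), 945190), -1) = Pow(Add(123, 945190), -1) = Pow(945313, -1) = Rational(1, 945313)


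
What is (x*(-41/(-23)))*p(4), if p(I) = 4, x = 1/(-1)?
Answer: -164/23 ≈ -7.1304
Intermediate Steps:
x = -1
(x*(-41/(-23)))*p(4) = -(-41)/(-23)*4 = -(-41)*(-1)/23*4 = -1*41/23*4 = -41/23*4 = -164/23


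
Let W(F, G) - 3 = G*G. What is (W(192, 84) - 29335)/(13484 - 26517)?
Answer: 22276/13033 ≈ 1.7092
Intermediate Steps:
W(F, G) = 3 + G² (W(F, G) = 3 + G*G = 3 + G²)
(W(192, 84) - 29335)/(13484 - 26517) = ((3 + 84²) - 29335)/(13484 - 26517) = ((3 + 7056) - 29335)/(-13033) = (7059 - 29335)*(-1/13033) = -22276*(-1/13033) = 22276/13033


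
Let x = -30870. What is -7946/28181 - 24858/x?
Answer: 25290571/48330415 ≈ 0.52328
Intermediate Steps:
-7946/28181 - 24858/x = -7946/28181 - 24858/(-30870) = -7946*1/28181 - 24858*(-1/30870) = -7946/28181 + 1381/1715 = 25290571/48330415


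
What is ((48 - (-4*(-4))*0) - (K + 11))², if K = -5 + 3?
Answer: 1521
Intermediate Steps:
K = -2
((48 - (-4*(-4))*0) - (K + 11))² = ((48 - (-4*(-4))*0) - (-2 + 11))² = ((48 - 16*0) - 1*9)² = ((48 - 1*0) - 9)² = ((48 + 0) - 9)² = (48 - 9)² = 39² = 1521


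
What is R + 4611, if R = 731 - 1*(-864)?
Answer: 6206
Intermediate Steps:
R = 1595 (R = 731 + 864 = 1595)
R + 4611 = 1595 + 4611 = 6206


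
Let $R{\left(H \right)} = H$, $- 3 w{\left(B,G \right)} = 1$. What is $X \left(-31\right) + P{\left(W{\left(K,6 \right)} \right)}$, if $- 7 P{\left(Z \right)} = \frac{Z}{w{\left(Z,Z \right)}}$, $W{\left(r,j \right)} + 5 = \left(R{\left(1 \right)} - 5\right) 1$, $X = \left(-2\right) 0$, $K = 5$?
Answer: $- \frac{27}{7} \approx -3.8571$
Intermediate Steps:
$w{\left(B,G \right)} = - \frac{1}{3}$ ($w{\left(B,G \right)} = \left(- \frac{1}{3}\right) 1 = - \frac{1}{3}$)
$X = 0$
$W{\left(r,j \right)} = -9$ ($W{\left(r,j \right)} = -5 + \left(1 - 5\right) 1 = -5 - 4 = -9$)
$P{\left(Z \right)} = \frac{3 Z}{7}$ ($P{\left(Z \right)} = - \frac{Z \frac{1}{- \frac{1}{3}}}{7} = - \frac{Z \left(-3\right)}{7} = - \frac{\left(-3\right) Z}{7} = \frac{3 Z}{7}$)
$X \left(-31\right) + P{\left(W{\left(K,6 \right)} \right)} = 0 \left(-31\right) + \frac{3}{7} \left(-9\right) = 0 - \frac{27}{7} = - \frac{27}{7}$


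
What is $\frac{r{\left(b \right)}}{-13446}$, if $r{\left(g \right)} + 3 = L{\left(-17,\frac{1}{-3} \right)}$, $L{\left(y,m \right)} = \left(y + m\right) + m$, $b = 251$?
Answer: $\frac{31}{20169} \approx 0.001537$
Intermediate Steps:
$L{\left(y,m \right)} = y + 2 m$ ($L{\left(y,m \right)} = \left(m + y\right) + m = y + 2 m$)
$r{\left(g \right)} = - \frac{62}{3}$ ($r{\left(g \right)} = -3 - \left(17 - \frac{2}{-3}\right) = -3 + \left(-17 + 2 \left(- \frac{1}{3}\right)\right) = -3 - \frac{53}{3} = - \frac{62}{3}$)
$\frac{r{\left(b \right)}}{-13446} = - \frac{62}{3 \left(-13446\right)} = \left(- \frac{62}{3}\right) \left(- \frac{1}{13446}\right) = \frac{31}{20169}$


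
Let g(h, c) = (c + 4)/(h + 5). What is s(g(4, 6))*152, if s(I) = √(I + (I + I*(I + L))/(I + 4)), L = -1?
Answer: 304*√1610/69 ≈ 176.78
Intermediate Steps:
g(h, c) = (4 + c)/(5 + h)
s(I) = √(I + (I + I*(-1 + I))/(4 + I)) (s(I) = √(I + (I + I*(I - 1))/(I + 4)) = √(I + (I + I*(-1 + I))/(4 + I)))
s(g(4, 6))*152 = (√2*√(((4 + 6)/(5 + 4))*(2 + (4 + 6)/(5 + 4))/(4 + (4 + 6)/(5 + 4))))*152 = (√2*√((10/9)*(2 + 10/9)/(4 + 10/9)))*152 = (√2*√(((⅑)*10)*(2 + (⅑)*10)/(4 + (⅑)*10)))*152 = (√2*√(10*(2 + 10/9)/(9*(4 + 10/9))))*152 = (√2*√((10/9)*(28/9)/(46/9)))*152 = (√2*√((10/9)*(9/46)*(28/9)))*152 = (√2*√(140/207))*152 = (√2*(2*√805/69))*152 = (2*√1610/69)*152 = 304*√1610/69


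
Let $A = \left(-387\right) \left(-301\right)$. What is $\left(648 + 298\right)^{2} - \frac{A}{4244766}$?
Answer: $\frac{1266236297723}{1414922} \approx 8.9492 \cdot 10^{5}$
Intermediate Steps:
$A = 116487$
$\left(648 + 298\right)^{2} - \frac{A}{4244766} = \left(648 + 298\right)^{2} - \frac{116487}{4244766} = 946^{2} - 116487 \cdot \frac{1}{4244766} = 894916 - \frac{38829}{1414922} = \frac{1266236297723}{1414922}$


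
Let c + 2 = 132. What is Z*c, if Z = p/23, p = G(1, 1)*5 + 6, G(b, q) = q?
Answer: 1430/23 ≈ 62.174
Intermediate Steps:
c = 130 (c = -2 + 132 = 130)
p = 11 (p = 1*5 + 6 = 5 + 6 = 11)
Z = 11/23 ≈ 0.47826
Z*c = (11/23)*130 = 1430/23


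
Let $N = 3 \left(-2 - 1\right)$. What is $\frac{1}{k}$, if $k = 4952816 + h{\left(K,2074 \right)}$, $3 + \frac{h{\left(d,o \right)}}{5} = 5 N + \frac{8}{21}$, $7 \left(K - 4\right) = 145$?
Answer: $\frac{21}{104004136} \approx 2.0192 \cdot 10^{-7}$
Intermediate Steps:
$N = -9$ ($N = 3 \left(-3\right) = -9$)
$K = \frac{173}{7}$ ($K = 4 + \frac{1}{7} \cdot 145 = 4 + \frac{145}{7} = \frac{173}{7} \approx 24.714$)
$h{\left(d,o \right)} = - \frac{5000}{21}$ ($h{\left(d,o \right)} = -15 + 5 \left(5 \left(-9\right) + \frac{8}{21}\right) = -15 + 5 \left(-45 + 8 \cdot \frac{1}{21}\right) = -15 + 5 \left(-45 + \frac{8}{21}\right) = -15 + 5 \left(- \frac{937}{21}\right) = -15 - \frac{4685}{21} = - \frac{5000}{21}$)
$k = \frac{104004136}{21}$ ($k = 4952816 - \frac{5000}{21} = \frac{104004136}{21} \approx 4.9526 \cdot 10^{6}$)
$\frac{1}{k} = \frac{1}{\frac{104004136}{21}} = \frac{21}{104004136}$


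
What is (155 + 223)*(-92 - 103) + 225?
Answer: -73485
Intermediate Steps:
(155 + 223)*(-92 - 103) + 225 = 378*(-195) + 225 = -73710 + 225 = -73485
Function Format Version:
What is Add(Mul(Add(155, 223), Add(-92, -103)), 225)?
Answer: -73485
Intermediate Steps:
Add(Mul(Add(155, 223), Add(-92, -103)), 225) = Add(Mul(378, -195), 225) = Add(-73710, 225) = -73485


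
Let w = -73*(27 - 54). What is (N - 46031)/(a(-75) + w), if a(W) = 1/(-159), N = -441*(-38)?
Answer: -4654407/313388 ≈ -14.852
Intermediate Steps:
N = 16758
w = 1971 (w = -73*(-27) = 1971)
a(W) = -1/159
(N - 46031)/(a(-75) + w) = (16758 - 46031)/(-1/159 + 1971) = -29273/313388/159 = -29273*159/313388 = -4654407/313388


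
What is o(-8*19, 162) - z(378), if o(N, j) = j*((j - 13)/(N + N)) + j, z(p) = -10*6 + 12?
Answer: 19851/152 ≈ 130.60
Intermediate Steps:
z(p) = -48 (z(p) = -60 + 12 = -48)
o(N, j) = j + j*(-13 + j)/(2*N) (o(N, j) = j*((-13 + j)/((2*N))) + j = j*((-13 + j)*(1/(2*N))) + j = j*((-13 + j)/(2*N)) + j = j*(-13 + j)/(2*N) + j = j + j*(-13 + j)/(2*N))
o(-8*19, 162) - z(378) = (½)*162*(-13 + 162 + 2*(-8*19))/(-8*19) - 1*(-48) = (½)*162*(-13 + 162 + 2*(-152))/(-152) + 48 = (½)*162*(-1/152)*(-13 + 162 - 304) + 48 = (½)*162*(-1/152)*(-155) + 48 = 12555/152 + 48 = 19851/152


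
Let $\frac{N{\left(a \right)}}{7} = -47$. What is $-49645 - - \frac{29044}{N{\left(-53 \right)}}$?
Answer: $- \frac{16362249}{329} \approx -49733.0$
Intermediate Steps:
$N{\left(a \right)} = -329$ ($N{\left(a \right)} = 7 \left(-47\right) = -329$)
$-49645 - - \frac{29044}{N{\left(-53 \right)}} = -49645 - - \frac{29044}{-329} = -49645 - \left(-29044\right) \left(- \frac{1}{329}\right) = -49645 - \frac{29044}{329} = - \frac{16362249}{329}$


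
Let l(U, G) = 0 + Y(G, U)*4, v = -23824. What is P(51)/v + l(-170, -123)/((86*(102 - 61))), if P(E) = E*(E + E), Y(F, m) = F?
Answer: -183315/512216 ≈ -0.35789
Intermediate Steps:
P(E) = 2*E**2 (P(E) = E*(2*E) = 2*E**2)
l(U, G) = 4*G (l(U, G) = 0 + G*4 = 0 + 4*G = 4*G)
P(51)/v + l(-170, -123)/((86*(102 - 61))) = (2*51**2)/(-23824) + (4*(-123))/((86*(102 - 61))) = (2*2601)*(-1/23824) - 492/(86*41) = 5202*(-1/23824) - 492/3526 = -2601/11912 - 492*1/3526 = -2601/11912 - 6/43 = -183315/512216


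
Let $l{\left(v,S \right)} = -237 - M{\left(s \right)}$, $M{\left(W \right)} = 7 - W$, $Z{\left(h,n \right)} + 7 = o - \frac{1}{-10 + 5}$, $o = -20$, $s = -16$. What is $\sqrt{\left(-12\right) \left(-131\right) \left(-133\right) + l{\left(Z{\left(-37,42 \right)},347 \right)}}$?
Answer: $2 i \sqrt{52334} \approx 457.53 i$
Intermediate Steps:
$Z{\left(h,n \right)} = - \frac{134}{5}$ ($Z{\left(h,n \right)} = -7 - \left(20 + \frac{1}{-10 + 5}\right) = -7 - \frac{99}{5} = - \frac{134}{5}$)
$l{\left(v,S \right)} = -260$ ($l{\left(v,S \right)} = -237 - \left(7 - -16\right) = -237 - \left(7 + 16\right) = -237 - 23 = -260$)
$\sqrt{\left(-12\right) \left(-131\right) \left(-133\right) + l{\left(Z{\left(-37,42 \right)},347 \right)}} = \sqrt{\left(-12\right) \left(-131\right) \left(-133\right) - 260} = \sqrt{1572 \left(-133\right) - 260} = \sqrt{-209076 - 260} = \sqrt{-209336} = 2 i \sqrt{52334}$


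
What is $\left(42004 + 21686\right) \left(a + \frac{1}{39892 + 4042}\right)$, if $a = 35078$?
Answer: $\frac{4461533289435}{1997} \approx 2.2341 \cdot 10^{9}$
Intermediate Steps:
$\left(42004 + 21686\right) \left(a + \frac{1}{39892 + 4042}\right) = \left(42004 + 21686\right) \left(35078 + \frac{1}{39892 + 4042}\right) = 63690 \left(35078 + \frac{1}{43934}\right) = 63690 \cdot \frac{1541116853}{43934} = \frac{4461533289435}{1997}$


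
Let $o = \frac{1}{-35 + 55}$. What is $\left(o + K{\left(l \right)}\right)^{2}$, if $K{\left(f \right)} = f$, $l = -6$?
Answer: $\frac{14161}{400} \approx 35.402$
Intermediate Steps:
$o = \frac{1}{20} \approx 0.05$
$\left(o + K{\left(l \right)}\right)^{2} = \left(\frac{1}{20} - 6\right)^{2} = \left(- \frac{119}{20}\right)^{2} = \frac{14161}{400}$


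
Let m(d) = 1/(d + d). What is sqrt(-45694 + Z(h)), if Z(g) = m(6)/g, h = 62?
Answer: I*sqrt(6323318310)/372 ≈ 213.76*I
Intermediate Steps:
m(d) = 1/(2*d)
Z(g) = 1/(12*g) (Z(g) = ((1/2)/6)/g = ((1/2)*(1/6))/g = 1/(12*g))
sqrt(-45694 + Z(h)) = sqrt(-45694 + (1/12)/62) = sqrt(-45694 + (1/12)*(1/62)) = sqrt(-45694 + 1/744) = sqrt(-33996335/744) = I*sqrt(6323318310)/372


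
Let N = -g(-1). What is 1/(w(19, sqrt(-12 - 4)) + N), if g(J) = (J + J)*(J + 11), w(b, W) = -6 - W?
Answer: 7/106 + I/53 ≈ 0.066038 + 0.018868*I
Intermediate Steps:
g(J) = 2*J*(11 + J) (g(J) = (2*J)*(11 + J) = 2*J*(11 + J))
N = 20 (N = -2*(-1)*(11 - 1) = -2*(-1)*10 = -1*(-20) = 20)
1/(w(19, sqrt(-12 - 4)) + N) = 1/((-6 - sqrt(-12 - 4)) + 20) = 1/((-6 - sqrt(-16)) + 20) = 1/((-6 - 4*I) + 20) = 1/(14 - 4*I) = (14 + 4*I)/212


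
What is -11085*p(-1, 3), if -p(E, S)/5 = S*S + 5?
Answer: 775950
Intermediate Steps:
p(E, S) = -25 - 5*S**2 (p(E, S) = -5*(S*S + 5) = -5*(S**2 + 5) = -5*(5 + S**2) = -25 - 5*S**2)
-11085*p(-1, 3) = -11085*(-25 - 5*3**2) = -11085*(-25 - 5*9) = -11085*(-25 - 45) = -11085*(-70) = 775950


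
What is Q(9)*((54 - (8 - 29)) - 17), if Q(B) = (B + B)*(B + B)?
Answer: 18792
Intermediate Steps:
Q(B) = 4*B**2 (Q(B) = (2*B)*(2*B) = 4*B**2)
Q(9)*((54 - (8 - 29)) - 17) = (4*9**2)*((54 - (8 - 29)) - 17) = (4*81)*((54 - 1*(-21)) - 17) = 324*((54 + 21) - 17) = 324*(75 - 17) = 324*58 = 18792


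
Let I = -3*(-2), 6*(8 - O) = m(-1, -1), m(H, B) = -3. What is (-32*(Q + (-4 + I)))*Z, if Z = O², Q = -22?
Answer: 46240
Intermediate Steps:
O = 17/2 (O = 8 - ⅙*(-3) = 8 + ½ = 17/2 ≈ 8.5000)
Z = 289/4 (Z = (17/2)² = 289/4 ≈ 72.250)
I = 6
(-32*(Q + (-4 + I)))*Z = -32*(-22 + (-4 + 6))*(289/4) = -32*(-22 + 2)*(289/4) = -32*(-20)*(289/4) = 640*(289/4) = 46240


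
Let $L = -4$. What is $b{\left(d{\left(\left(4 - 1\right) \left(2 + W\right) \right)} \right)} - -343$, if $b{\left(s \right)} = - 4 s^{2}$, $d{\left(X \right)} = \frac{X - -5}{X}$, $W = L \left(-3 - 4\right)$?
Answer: $\frac{27422}{81} \approx 338.54$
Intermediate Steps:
$W = 28$ ($W = - 4 \left(-3 - 4\right) = \left(-4\right) \left(-7\right) = 28$)
$d{\left(X \right)} = \frac{5 + X}{X}$ ($d{\left(X \right)} = \frac{X + 5}{X} = \frac{5 + X}{X}$)
$b{\left(d{\left(\left(4 - 1\right) \left(2 + W\right) \right)} \right)} - -343 = - 4 \left(\frac{5 + \left(4 - 1\right) \left(2 + 28\right)}{\left(4 - 1\right) \left(2 + 28\right)}\right)^{2} - -343 = - 4 \left(\frac{5 + 3 \cdot 30}{3 \cdot 30}\right)^{2} + 343 = - 4 \left(\frac{5 + 90}{90}\right)^{2} + 343 = - 4 \left(\frac{1}{90} \cdot 95\right)^{2} + 343 = - 4 \left(\frac{19}{18}\right)^{2} + 343 = \left(-4\right) \frac{361}{324} + 343 = - \frac{361}{81} + 343 = \frac{27422}{81}$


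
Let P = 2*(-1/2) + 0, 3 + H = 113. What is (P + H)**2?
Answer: 11881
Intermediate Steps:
H = 110 (H = -3 + 113 = 110)
P = -1 (P = 2*(-1*1/2) + 0 = 2*(-1/2) + 0 = -1 + 0 = -1)
(P + H)**2 = (-1 + 110)**2 = 109**2 = 11881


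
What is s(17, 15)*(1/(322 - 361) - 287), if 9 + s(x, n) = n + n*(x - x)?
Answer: -22388/13 ≈ -1722.2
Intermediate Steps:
s(x, n) = -9 + n (s(x, n) = -9 + (n + n*(x - x)) = -9 + (n + n*0) = -9 + (n + 0) = -9 + n)
s(17, 15)*(1/(322 - 361) - 287) = (-9 + 15)*(1/(322 - 361) - 287) = 6*(1/(-39) - 287) = 6*(-1/39 - 287) = 6*(-11194/39) = -22388/13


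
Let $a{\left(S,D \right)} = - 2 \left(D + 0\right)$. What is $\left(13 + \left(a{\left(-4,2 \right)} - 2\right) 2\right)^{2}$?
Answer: $1$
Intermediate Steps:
$a{\left(S,D \right)} = - 2 D$
$\left(13 + \left(a{\left(-4,2 \right)} - 2\right) 2\right)^{2} = \left(13 + \left(\left(-2\right) 2 - 2\right) 2\right)^{2} = \left(13 + \left(-4 - 2\right) 2\right)^{2} = \left(13 - 12\right)^{2} = 1^{2} = 1$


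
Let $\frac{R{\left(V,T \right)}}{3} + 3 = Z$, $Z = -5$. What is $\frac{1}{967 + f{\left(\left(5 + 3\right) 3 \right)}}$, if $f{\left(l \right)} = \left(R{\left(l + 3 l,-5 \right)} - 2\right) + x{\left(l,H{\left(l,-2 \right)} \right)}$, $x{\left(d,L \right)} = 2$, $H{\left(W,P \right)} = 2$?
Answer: $\frac{1}{943} \approx 0.0010604$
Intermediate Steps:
$R{\left(V,T \right)} = -24$ ($R{\left(V,T \right)} = -9 + 3 \left(-5\right) = -9 - 15 = -24$)
$f{\left(l \right)} = -24$ ($f{\left(l \right)} = \left(-24 - 2\right) + 2 = -26 + 2 = -24$)
$\frac{1}{967 + f{\left(\left(5 + 3\right) 3 \right)}} = \frac{1}{967 - 24} = \frac{1}{943}$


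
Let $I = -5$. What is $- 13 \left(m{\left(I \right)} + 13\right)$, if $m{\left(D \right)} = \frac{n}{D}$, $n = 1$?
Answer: $- \frac{832}{5} \approx -166.4$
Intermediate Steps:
$m{\left(D \right)} = \frac{1}{D}$ ($m{\left(D \right)} = 1 \frac{1}{D} = \frac{1}{D}$)
$- 13 \left(m{\left(I \right)} + 13\right) = - 13 \left(\frac{1}{-5} + 13\right) = - 13 \left(- \frac{1}{5} + 13\right) = \left(-13\right) \frac{64}{5} = - \frac{832}{5}$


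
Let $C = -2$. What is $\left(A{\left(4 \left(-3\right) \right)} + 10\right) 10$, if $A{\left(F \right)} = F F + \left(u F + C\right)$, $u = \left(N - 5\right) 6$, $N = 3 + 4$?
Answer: $80$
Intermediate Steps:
$N = 7$
$u = 12$ ($u = \left(7 - 5\right) 6 = 2 \cdot 6 = 12$)
$A{\left(F \right)} = -2 + F^{2} + 12 F$ ($A{\left(F \right)} = F F + \left(12 F - 2\right) = F^{2} + \left(-2 + 12 F\right) = -2 + F^{2} + 12 F$)
$\left(A{\left(4 \left(-3\right) \right)} + 10\right) 10 = \left(\left(-2 + \left(4 \left(-3\right)\right)^{2} + 12 \cdot 4 \left(-3\right)\right) + 10\right) 10 = \left(\left(-2 + \left(-12\right)^{2} + 12 \left(-12\right)\right) + 10\right) 10 = \left(\left(-2 + 144 - 144\right) + 10\right) 10 = \left(-2 + 10\right) 10 = 8 \cdot 10 = 80$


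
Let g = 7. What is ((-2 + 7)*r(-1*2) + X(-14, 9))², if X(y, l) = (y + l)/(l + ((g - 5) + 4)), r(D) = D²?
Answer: 3481/9 ≈ 386.78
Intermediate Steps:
X(y, l) = (l + y)/(6 + l) (X(y, l) = (y + l)/(l + ((7 - 5) + 4)) = (l + y)/(l + (2 + 4)) = (l + y)/(l + 6) = (l + y)/(6 + l))
((-2 + 7)*r(-1*2) + X(-14, 9))² = ((-2 + 7)*(-1*2)² + (9 - 14)/(6 + 9))² = (5*(-2)² - 5/15)² = (5*4 + (1/15)*(-5))² = (20 - ⅓)² = (59/3)² = 3481/9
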